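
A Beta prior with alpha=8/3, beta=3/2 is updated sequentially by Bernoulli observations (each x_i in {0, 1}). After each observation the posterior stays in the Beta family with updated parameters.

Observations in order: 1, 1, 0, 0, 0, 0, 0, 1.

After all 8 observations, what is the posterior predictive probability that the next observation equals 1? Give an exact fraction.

obs 1: x=1 → posterior Beta(11/3, 3/2)
obs 2: x=1 → posterior Beta(14/3, 3/2)
obs 3: x=0 → posterior Beta(14/3, 5/2)
obs 4: x=0 → posterior Beta(14/3, 7/2)
obs 5: x=0 → posterior Beta(14/3, 9/2)
obs 6: x=0 → posterior Beta(14/3, 11/2)
obs 7: x=0 → posterior Beta(14/3, 13/2)
obs 8: x=1 → posterior Beta(17/3, 13/2)

34/73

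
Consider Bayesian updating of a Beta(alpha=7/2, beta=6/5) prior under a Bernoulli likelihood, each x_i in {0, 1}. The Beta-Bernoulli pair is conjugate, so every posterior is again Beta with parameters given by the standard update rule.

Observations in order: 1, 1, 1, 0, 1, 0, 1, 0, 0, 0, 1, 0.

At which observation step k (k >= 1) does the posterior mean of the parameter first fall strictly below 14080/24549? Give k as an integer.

k = 12

obs 1: x=1 → posterior Beta(9/2, 6/5)
obs 2: x=1 → posterior Beta(11/2, 6/5)
obs 3: x=1 → posterior Beta(13/2, 6/5)
obs 4: x=0 → posterior Beta(13/2, 11/5)
obs 5: x=1 → posterior Beta(15/2, 11/5)
obs 6: x=0 → posterior Beta(15/2, 16/5)
obs 7: x=1 → posterior Beta(17/2, 16/5)
obs 8: x=0 → posterior Beta(17/2, 21/5)
obs 9: x=0 → posterior Beta(17/2, 26/5)
obs 10: x=0 → posterior Beta(17/2, 31/5)
obs 11: x=1 → posterior Beta(19/2, 31/5)
obs 12: x=0 → posterior Beta(19/2, 36/5)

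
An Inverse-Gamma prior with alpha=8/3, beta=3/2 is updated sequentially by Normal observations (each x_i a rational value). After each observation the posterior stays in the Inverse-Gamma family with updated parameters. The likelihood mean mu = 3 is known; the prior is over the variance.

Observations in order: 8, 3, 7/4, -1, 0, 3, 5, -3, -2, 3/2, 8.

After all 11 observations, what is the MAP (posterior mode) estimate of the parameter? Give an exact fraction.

obs 1: x=8 → posterior Inverse-Gamma(19/6, 14)
obs 2: x=3 → posterior Inverse-Gamma(11/3, 14)
obs 3: x=7/4 → posterior Inverse-Gamma(25/6, 473/32)
obs 4: x=-1 → posterior Inverse-Gamma(14/3, 729/32)
obs 5: x=0 → posterior Inverse-Gamma(31/6, 873/32)
obs 6: x=3 → posterior Inverse-Gamma(17/3, 873/32)
obs 7: x=5 → posterior Inverse-Gamma(37/6, 937/32)
obs 8: x=-3 → posterior Inverse-Gamma(20/3, 1513/32)
obs 9: x=-2 → posterior Inverse-Gamma(43/6, 1913/32)
obs 10: x=3/2 → posterior Inverse-Gamma(23/3, 1949/32)
obs 11: x=8 → posterior Inverse-Gamma(49/6, 2349/32)

7047/880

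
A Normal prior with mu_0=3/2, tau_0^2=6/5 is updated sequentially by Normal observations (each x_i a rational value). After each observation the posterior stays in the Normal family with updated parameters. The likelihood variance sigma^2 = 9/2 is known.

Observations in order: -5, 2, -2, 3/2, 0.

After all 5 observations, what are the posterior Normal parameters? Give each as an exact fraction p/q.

obs 1: x=-5 → posterior Normal(5/38, 18/19)
obs 2: x=2 → posterior Normal(21/46, 18/23)
obs 3: x=-2 → posterior Normal(5/54, 2/3)
obs 4: x=3/2 → posterior Normal(17/62, 18/31)
obs 5: x=0 → posterior Normal(17/70, 18/35)

mu_0=17/70, tau_0^2=18/35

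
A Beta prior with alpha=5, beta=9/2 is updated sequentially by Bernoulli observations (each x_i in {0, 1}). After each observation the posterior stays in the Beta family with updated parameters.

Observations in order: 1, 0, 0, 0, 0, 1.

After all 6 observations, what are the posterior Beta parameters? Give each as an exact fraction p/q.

obs 1: x=1 → posterior Beta(6, 9/2)
obs 2: x=0 → posterior Beta(6, 11/2)
obs 3: x=0 → posterior Beta(6, 13/2)
obs 4: x=0 → posterior Beta(6, 15/2)
obs 5: x=0 → posterior Beta(6, 17/2)
obs 6: x=1 → posterior Beta(7, 17/2)

alpha=7, beta=17/2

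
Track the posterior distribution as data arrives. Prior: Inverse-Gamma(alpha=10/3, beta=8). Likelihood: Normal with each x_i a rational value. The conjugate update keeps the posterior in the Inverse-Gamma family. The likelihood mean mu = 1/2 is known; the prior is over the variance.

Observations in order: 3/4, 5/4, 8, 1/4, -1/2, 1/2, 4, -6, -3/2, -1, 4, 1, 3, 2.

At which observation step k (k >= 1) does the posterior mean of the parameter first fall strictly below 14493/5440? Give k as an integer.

obs 1: x=3/4 → posterior Inverse-Gamma(23/6, 257/32)
obs 2: x=5/4 → posterior Inverse-Gamma(13/3, 133/16)
obs 3: x=8 → posterior Inverse-Gamma(29/6, 583/16)
obs 4: x=1/4 → posterior Inverse-Gamma(16/3, 1167/32)
obs 5: x=-1/2 → posterior Inverse-Gamma(35/6, 1183/32)
obs 6: x=1/2 → posterior Inverse-Gamma(19/3, 1183/32)
obs 7: x=4 → posterior Inverse-Gamma(41/6, 1379/32)
obs 8: x=-6 → posterior Inverse-Gamma(22/3, 2055/32)
obs 9: x=-3/2 → posterior Inverse-Gamma(47/6, 2119/32)
obs 10: x=-1 → posterior Inverse-Gamma(25/3, 2155/32)
obs 11: x=4 → posterior Inverse-Gamma(53/6, 2351/32)
obs 12: x=1 → posterior Inverse-Gamma(28/3, 2355/32)
obs 13: x=3 → posterior Inverse-Gamma(59/6, 2455/32)
obs 14: x=2 → posterior Inverse-Gamma(31/3, 2491/32)

k = 2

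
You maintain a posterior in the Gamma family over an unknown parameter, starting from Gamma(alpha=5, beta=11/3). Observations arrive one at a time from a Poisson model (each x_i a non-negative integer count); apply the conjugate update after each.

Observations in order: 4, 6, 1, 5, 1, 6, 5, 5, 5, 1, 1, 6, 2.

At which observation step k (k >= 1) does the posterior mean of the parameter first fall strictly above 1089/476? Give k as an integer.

k = 2

obs 1: x=4 → posterior Gamma(9, 14/3)
obs 2: x=6 → posterior Gamma(15, 17/3)
obs 3: x=1 → posterior Gamma(16, 20/3)
obs 4: x=5 → posterior Gamma(21, 23/3)
obs 5: x=1 → posterior Gamma(22, 26/3)
obs 6: x=6 → posterior Gamma(28, 29/3)
obs 7: x=5 → posterior Gamma(33, 32/3)
obs 8: x=5 → posterior Gamma(38, 35/3)
obs 9: x=5 → posterior Gamma(43, 38/3)
obs 10: x=1 → posterior Gamma(44, 41/3)
obs 11: x=1 → posterior Gamma(45, 44/3)
obs 12: x=6 → posterior Gamma(51, 47/3)
obs 13: x=2 → posterior Gamma(53, 50/3)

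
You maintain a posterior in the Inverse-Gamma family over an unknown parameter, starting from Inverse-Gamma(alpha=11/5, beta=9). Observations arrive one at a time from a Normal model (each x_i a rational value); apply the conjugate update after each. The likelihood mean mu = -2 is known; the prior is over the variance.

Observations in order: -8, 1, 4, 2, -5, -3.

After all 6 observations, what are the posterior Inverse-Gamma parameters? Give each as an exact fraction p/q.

obs 1: x=-8 → posterior Inverse-Gamma(27/10, 27)
obs 2: x=1 → posterior Inverse-Gamma(16/5, 63/2)
obs 3: x=4 → posterior Inverse-Gamma(37/10, 99/2)
obs 4: x=2 → posterior Inverse-Gamma(21/5, 115/2)
obs 5: x=-5 → posterior Inverse-Gamma(47/10, 62)
obs 6: x=-3 → posterior Inverse-Gamma(26/5, 125/2)

alpha=26/5, beta=125/2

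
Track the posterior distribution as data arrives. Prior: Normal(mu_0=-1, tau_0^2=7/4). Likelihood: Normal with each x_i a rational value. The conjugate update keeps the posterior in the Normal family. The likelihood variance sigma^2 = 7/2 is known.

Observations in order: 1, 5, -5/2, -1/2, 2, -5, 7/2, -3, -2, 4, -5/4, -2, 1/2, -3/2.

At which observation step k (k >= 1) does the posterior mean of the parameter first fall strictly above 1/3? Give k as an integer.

obs 1: x=1 → posterior Normal(-1/3, 7/6)
obs 2: x=5 → posterior Normal(1, 7/8)
obs 3: x=-5/2 → posterior Normal(3/10, 7/10)
obs 4: x=-1/2 → posterior Normal(1/6, 7/12)
obs 5: x=2 → posterior Normal(3/7, 1/2)
obs 6: x=-5 → posterior Normal(-1/4, 7/16)
obs 7: x=7/2 → posterior Normal(1/6, 7/18)
obs 8: x=-3 → posterior Normal(-3/20, 7/20)
obs 9: x=-2 → posterior Normal(-7/22, 7/22)
obs 10: x=4 → posterior Normal(1/24, 7/24)
obs 11: x=-5/4 → posterior Normal(-3/52, 7/26)
obs 12: x=-2 → posterior Normal(-11/56, 1/4)
obs 13: x=1/2 → posterior Normal(-3/20, 7/30)
obs 14: x=-3/2 → posterior Normal(-15/64, 7/32)

k = 2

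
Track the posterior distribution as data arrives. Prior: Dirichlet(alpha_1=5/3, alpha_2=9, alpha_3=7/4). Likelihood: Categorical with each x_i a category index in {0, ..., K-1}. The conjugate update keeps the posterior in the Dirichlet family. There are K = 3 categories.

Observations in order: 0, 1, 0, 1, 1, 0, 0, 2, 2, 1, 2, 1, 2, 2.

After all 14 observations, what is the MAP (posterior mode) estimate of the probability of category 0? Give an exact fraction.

56/281

obs 1: x=0 → posterior Dirichlet(8/3, 9, 7/4)
obs 2: x=1 → posterior Dirichlet(8/3, 10, 7/4)
obs 3: x=0 → posterior Dirichlet(11/3, 10, 7/4)
obs 4: x=1 → posterior Dirichlet(11/3, 11, 7/4)
obs 5: x=1 → posterior Dirichlet(11/3, 12, 7/4)
obs 6: x=0 → posterior Dirichlet(14/3, 12, 7/4)
obs 7: x=0 → posterior Dirichlet(17/3, 12, 7/4)
obs 8: x=2 → posterior Dirichlet(17/3, 12, 11/4)
obs 9: x=2 → posterior Dirichlet(17/3, 12, 15/4)
obs 10: x=1 → posterior Dirichlet(17/3, 13, 15/4)
obs 11: x=2 → posterior Dirichlet(17/3, 13, 19/4)
obs 12: x=1 → posterior Dirichlet(17/3, 14, 19/4)
obs 13: x=2 → posterior Dirichlet(17/3, 14, 23/4)
obs 14: x=2 → posterior Dirichlet(17/3, 14, 27/4)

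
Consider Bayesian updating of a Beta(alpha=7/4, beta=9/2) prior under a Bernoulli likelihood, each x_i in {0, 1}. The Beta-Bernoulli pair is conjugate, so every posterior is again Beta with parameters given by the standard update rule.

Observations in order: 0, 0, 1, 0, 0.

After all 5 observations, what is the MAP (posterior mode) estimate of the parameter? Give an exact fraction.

7/37

obs 1: x=0 → posterior Beta(7/4, 11/2)
obs 2: x=0 → posterior Beta(7/4, 13/2)
obs 3: x=1 → posterior Beta(11/4, 13/2)
obs 4: x=0 → posterior Beta(11/4, 15/2)
obs 5: x=0 → posterior Beta(11/4, 17/2)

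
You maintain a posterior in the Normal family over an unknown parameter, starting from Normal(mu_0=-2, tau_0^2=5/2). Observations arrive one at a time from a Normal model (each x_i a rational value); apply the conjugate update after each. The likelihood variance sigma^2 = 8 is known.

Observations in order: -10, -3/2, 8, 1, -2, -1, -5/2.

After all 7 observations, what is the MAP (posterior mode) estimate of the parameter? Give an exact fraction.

-24/17

obs 1: x=-10 → posterior Normal(-82/21, 40/21)
obs 2: x=-3/2 → posterior Normal(-179/52, 20/13)
obs 3: x=8 → posterior Normal(-99/62, 40/31)
obs 4: x=1 → posterior Normal(-89/72, 10/9)
obs 5: x=-2 → posterior Normal(-109/82, 40/41)
obs 6: x=-1 → posterior Normal(-119/92, 20/23)
obs 7: x=-5/2 → posterior Normal(-24/17, 40/51)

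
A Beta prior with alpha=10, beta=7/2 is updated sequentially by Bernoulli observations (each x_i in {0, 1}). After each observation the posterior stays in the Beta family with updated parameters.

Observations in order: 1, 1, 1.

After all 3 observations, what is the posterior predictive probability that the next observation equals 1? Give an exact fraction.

26/33

obs 1: x=1 → posterior Beta(11, 7/2)
obs 2: x=1 → posterior Beta(12, 7/2)
obs 3: x=1 → posterior Beta(13, 7/2)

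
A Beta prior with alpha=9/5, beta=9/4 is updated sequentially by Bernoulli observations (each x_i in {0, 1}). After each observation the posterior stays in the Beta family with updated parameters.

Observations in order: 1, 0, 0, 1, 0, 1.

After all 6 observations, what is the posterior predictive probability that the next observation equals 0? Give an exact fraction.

obs 1: x=1 → posterior Beta(14/5, 9/4)
obs 2: x=0 → posterior Beta(14/5, 13/4)
obs 3: x=0 → posterior Beta(14/5, 17/4)
obs 4: x=1 → posterior Beta(19/5, 17/4)
obs 5: x=0 → posterior Beta(19/5, 21/4)
obs 6: x=1 → posterior Beta(24/5, 21/4)

35/67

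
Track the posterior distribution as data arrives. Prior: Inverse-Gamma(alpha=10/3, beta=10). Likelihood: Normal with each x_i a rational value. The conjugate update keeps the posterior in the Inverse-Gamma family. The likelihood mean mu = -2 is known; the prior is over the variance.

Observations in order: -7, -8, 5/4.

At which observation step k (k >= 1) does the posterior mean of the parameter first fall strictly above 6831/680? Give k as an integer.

obs 1: x=-7 → posterior Inverse-Gamma(23/6, 45/2)
obs 2: x=-8 → posterior Inverse-Gamma(13/3, 81/2)
obs 3: x=5/4 → posterior Inverse-Gamma(29/6, 1465/32)

k = 2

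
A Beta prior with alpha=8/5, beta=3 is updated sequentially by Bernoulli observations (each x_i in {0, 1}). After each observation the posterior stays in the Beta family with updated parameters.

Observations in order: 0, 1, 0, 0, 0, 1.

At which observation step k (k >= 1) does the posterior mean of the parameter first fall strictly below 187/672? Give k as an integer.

obs 1: x=0 → posterior Beta(8/5, 4)
obs 2: x=1 → posterior Beta(13/5, 4)
obs 3: x=0 → posterior Beta(13/5, 5)
obs 4: x=0 → posterior Beta(13/5, 6)
obs 5: x=0 → posterior Beta(13/5, 7)
obs 6: x=1 → posterior Beta(18/5, 7)

k = 5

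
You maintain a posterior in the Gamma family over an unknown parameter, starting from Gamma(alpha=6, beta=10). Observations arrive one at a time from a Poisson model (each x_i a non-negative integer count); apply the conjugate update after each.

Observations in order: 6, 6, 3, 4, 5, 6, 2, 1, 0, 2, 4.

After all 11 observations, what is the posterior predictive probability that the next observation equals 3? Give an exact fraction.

5126078068183771413306475954588313028540321786729785200382549715/27307923620129160367850504666323793149379670454889687880445198336

obs 1: x=6 → posterior Gamma(12, 11)
obs 2: x=6 → posterior Gamma(18, 12)
obs 3: x=3 → posterior Gamma(21, 13)
obs 4: x=4 → posterior Gamma(25, 14)
obs 5: x=5 → posterior Gamma(30, 15)
obs 6: x=6 → posterior Gamma(36, 16)
obs 7: x=2 → posterior Gamma(38, 17)
obs 8: x=1 → posterior Gamma(39, 18)
obs 9: x=0 → posterior Gamma(39, 19)
obs 10: x=2 → posterior Gamma(41, 20)
obs 11: x=4 → posterior Gamma(45, 21)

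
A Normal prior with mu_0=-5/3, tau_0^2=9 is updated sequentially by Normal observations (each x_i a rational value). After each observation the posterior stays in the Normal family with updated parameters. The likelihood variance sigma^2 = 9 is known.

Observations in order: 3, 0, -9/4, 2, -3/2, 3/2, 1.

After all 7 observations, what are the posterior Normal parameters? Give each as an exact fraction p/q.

obs 1: x=3 → posterior Normal(2/3, 9/2)
obs 2: x=0 → posterior Normal(4/9, 3)
obs 3: x=-9/4 → posterior Normal(-11/48, 9/4)
obs 4: x=2 → posterior Normal(13/60, 9/5)
obs 5: x=-3/2 → posterior Normal(-5/72, 3/2)
obs 6: x=3/2 → posterior Normal(13/84, 9/7)
obs 7: x=1 → posterior Normal(25/96, 9/8)

mu_0=25/96, tau_0^2=9/8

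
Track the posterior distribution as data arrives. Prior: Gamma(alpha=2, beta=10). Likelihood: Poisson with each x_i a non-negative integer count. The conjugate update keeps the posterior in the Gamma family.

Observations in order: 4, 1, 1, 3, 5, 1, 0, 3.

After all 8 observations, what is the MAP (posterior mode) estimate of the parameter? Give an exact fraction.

19/18

obs 1: x=4 → posterior Gamma(6, 11)
obs 2: x=1 → posterior Gamma(7, 12)
obs 3: x=1 → posterior Gamma(8, 13)
obs 4: x=3 → posterior Gamma(11, 14)
obs 5: x=5 → posterior Gamma(16, 15)
obs 6: x=1 → posterior Gamma(17, 16)
obs 7: x=0 → posterior Gamma(17, 17)
obs 8: x=3 → posterior Gamma(20, 18)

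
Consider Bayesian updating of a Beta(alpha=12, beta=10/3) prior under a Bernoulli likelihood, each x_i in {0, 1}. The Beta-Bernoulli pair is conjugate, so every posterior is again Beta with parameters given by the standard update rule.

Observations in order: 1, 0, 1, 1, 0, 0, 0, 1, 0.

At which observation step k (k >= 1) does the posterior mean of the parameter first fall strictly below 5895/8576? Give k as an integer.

k = 7

obs 1: x=1 → posterior Beta(13, 10/3)
obs 2: x=0 → posterior Beta(13, 13/3)
obs 3: x=1 → posterior Beta(14, 13/3)
obs 4: x=1 → posterior Beta(15, 13/3)
obs 5: x=0 → posterior Beta(15, 16/3)
obs 6: x=0 → posterior Beta(15, 19/3)
obs 7: x=0 → posterior Beta(15, 22/3)
obs 8: x=1 → posterior Beta(16, 22/3)
obs 9: x=0 → posterior Beta(16, 25/3)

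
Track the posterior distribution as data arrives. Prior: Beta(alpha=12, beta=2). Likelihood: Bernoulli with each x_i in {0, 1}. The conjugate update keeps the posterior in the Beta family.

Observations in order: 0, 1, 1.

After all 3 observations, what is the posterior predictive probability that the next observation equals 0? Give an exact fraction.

3/17

obs 1: x=0 → posterior Beta(12, 3)
obs 2: x=1 → posterior Beta(13, 3)
obs 3: x=1 → posterior Beta(14, 3)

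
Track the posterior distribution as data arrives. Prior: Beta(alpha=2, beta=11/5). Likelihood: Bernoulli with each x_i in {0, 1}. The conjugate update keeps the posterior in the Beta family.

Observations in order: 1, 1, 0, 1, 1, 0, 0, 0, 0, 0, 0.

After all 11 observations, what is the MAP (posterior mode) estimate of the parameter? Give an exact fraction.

25/66

obs 1: x=1 → posterior Beta(3, 11/5)
obs 2: x=1 → posterior Beta(4, 11/5)
obs 3: x=0 → posterior Beta(4, 16/5)
obs 4: x=1 → posterior Beta(5, 16/5)
obs 5: x=1 → posterior Beta(6, 16/5)
obs 6: x=0 → posterior Beta(6, 21/5)
obs 7: x=0 → posterior Beta(6, 26/5)
obs 8: x=0 → posterior Beta(6, 31/5)
obs 9: x=0 → posterior Beta(6, 36/5)
obs 10: x=0 → posterior Beta(6, 41/5)
obs 11: x=0 → posterior Beta(6, 46/5)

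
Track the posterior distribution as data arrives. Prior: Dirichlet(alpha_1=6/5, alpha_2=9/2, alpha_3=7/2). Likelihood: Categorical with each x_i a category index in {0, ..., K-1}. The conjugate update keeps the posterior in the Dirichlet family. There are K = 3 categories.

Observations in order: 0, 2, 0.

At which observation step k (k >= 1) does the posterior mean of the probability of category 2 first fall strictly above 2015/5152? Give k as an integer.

k = 2

obs 1: x=0 → posterior Dirichlet(11/5, 9/2, 7/2)
obs 2: x=2 → posterior Dirichlet(11/5, 9/2, 9/2)
obs 3: x=0 → posterior Dirichlet(16/5, 9/2, 9/2)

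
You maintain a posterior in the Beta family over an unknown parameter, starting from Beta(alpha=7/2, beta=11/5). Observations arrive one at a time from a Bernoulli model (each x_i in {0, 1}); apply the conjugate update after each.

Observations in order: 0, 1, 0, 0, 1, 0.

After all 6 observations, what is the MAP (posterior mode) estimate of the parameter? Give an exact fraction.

45/97

obs 1: x=0 → posterior Beta(7/2, 16/5)
obs 2: x=1 → posterior Beta(9/2, 16/5)
obs 3: x=0 → posterior Beta(9/2, 21/5)
obs 4: x=0 → posterior Beta(9/2, 26/5)
obs 5: x=1 → posterior Beta(11/2, 26/5)
obs 6: x=0 → posterior Beta(11/2, 31/5)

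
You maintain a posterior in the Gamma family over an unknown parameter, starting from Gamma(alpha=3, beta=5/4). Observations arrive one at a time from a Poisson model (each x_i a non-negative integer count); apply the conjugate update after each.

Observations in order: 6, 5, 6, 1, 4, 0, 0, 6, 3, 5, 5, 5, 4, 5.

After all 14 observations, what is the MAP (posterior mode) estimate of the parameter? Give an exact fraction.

228/61

obs 1: x=6 → posterior Gamma(9, 9/4)
obs 2: x=5 → posterior Gamma(14, 13/4)
obs 3: x=6 → posterior Gamma(20, 17/4)
obs 4: x=1 → posterior Gamma(21, 21/4)
obs 5: x=4 → posterior Gamma(25, 25/4)
obs 6: x=0 → posterior Gamma(25, 29/4)
obs 7: x=0 → posterior Gamma(25, 33/4)
obs 8: x=6 → posterior Gamma(31, 37/4)
obs 9: x=3 → posterior Gamma(34, 41/4)
obs 10: x=5 → posterior Gamma(39, 45/4)
obs 11: x=5 → posterior Gamma(44, 49/4)
obs 12: x=5 → posterior Gamma(49, 53/4)
obs 13: x=4 → posterior Gamma(53, 57/4)
obs 14: x=5 → posterior Gamma(58, 61/4)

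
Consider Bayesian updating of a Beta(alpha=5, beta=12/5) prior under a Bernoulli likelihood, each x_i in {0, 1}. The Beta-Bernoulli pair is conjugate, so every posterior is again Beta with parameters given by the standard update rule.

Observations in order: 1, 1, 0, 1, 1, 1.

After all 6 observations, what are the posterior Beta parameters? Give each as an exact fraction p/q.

alpha=10, beta=17/5

obs 1: x=1 → posterior Beta(6, 12/5)
obs 2: x=1 → posterior Beta(7, 12/5)
obs 3: x=0 → posterior Beta(7, 17/5)
obs 4: x=1 → posterior Beta(8, 17/5)
obs 5: x=1 → posterior Beta(9, 17/5)
obs 6: x=1 → posterior Beta(10, 17/5)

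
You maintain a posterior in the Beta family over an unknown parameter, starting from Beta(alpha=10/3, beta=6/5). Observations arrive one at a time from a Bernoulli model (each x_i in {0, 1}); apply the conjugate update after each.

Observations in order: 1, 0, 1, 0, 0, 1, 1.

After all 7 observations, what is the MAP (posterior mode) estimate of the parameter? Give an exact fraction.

obs 1: x=1 → posterior Beta(13/3, 6/5)
obs 2: x=0 → posterior Beta(13/3, 11/5)
obs 3: x=1 → posterior Beta(16/3, 11/5)
obs 4: x=0 → posterior Beta(16/3, 16/5)
obs 5: x=0 → posterior Beta(16/3, 21/5)
obs 6: x=1 → posterior Beta(19/3, 21/5)
obs 7: x=1 → posterior Beta(22/3, 21/5)

95/143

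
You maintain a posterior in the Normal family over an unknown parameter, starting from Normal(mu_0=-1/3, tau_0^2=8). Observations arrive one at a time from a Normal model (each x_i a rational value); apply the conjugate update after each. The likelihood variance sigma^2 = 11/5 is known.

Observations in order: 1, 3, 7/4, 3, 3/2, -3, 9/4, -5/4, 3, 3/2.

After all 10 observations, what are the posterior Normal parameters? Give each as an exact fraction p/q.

mu_0=1519/1233, tau_0^2=88/411

obs 1: x=1 → posterior Normal(109/153, 88/51)
obs 2: x=3 → posterior Normal(67/39, 88/91)
obs 3: x=7/4 → posterior Normal(679/393, 88/131)
obs 4: x=3 → posterior Normal(1039/513, 88/171)
obs 5: x=3/2 → posterior Normal(1219/633, 88/211)
obs 6: x=-3 → posterior Normal(859/753, 88/251)
obs 7: x=9/4 → posterior Normal(1129/873, 88/291)
obs 8: x=-5/4 → posterior Normal(979/993, 88/331)
obs 9: x=3 → posterior Normal(1339/1113, 88/371)
obs 10: x=3/2 → posterior Normal(1519/1233, 88/411)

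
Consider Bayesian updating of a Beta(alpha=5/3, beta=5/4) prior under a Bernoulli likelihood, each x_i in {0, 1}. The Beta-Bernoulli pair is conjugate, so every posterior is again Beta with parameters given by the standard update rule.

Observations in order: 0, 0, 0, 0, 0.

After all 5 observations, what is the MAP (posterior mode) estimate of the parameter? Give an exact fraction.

8/71

obs 1: x=0 → posterior Beta(5/3, 9/4)
obs 2: x=0 → posterior Beta(5/3, 13/4)
obs 3: x=0 → posterior Beta(5/3, 17/4)
obs 4: x=0 → posterior Beta(5/3, 21/4)
obs 5: x=0 → posterior Beta(5/3, 25/4)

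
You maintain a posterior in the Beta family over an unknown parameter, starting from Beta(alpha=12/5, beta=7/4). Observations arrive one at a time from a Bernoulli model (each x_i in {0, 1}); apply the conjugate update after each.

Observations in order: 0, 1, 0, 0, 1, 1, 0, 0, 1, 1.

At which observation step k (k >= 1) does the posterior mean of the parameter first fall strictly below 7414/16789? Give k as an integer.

obs 1: x=0 → posterior Beta(12/5, 11/4)
obs 2: x=1 → posterior Beta(17/5, 11/4)
obs 3: x=0 → posterior Beta(17/5, 15/4)
obs 4: x=0 → posterior Beta(17/5, 19/4)
obs 5: x=1 → posterior Beta(22/5, 19/4)
obs 6: x=1 → posterior Beta(27/5, 19/4)
obs 7: x=0 → posterior Beta(27/5, 23/4)
obs 8: x=0 → posterior Beta(27/5, 27/4)
obs 9: x=1 → posterior Beta(32/5, 27/4)
obs 10: x=1 → posterior Beta(37/5, 27/4)

k = 4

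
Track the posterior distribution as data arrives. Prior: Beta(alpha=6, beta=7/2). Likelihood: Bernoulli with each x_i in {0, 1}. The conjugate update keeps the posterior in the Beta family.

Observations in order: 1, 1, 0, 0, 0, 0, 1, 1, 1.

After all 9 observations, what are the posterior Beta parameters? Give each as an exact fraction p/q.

alpha=11, beta=15/2

obs 1: x=1 → posterior Beta(7, 7/2)
obs 2: x=1 → posterior Beta(8, 7/2)
obs 3: x=0 → posterior Beta(8, 9/2)
obs 4: x=0 → posterior Beta(8, 11/2)
obs 5: x=0 → posterior Beta(8, 13/2)
obs 6: x=0 → posterior Beta(8, 15/2)
obs 7: x=1 → posterior Beta(9, 15/2)
obs 8: x=1 → posterior Beta(10, 15/2)
obs 9: x=1 → posterior Beta(11, 15/2)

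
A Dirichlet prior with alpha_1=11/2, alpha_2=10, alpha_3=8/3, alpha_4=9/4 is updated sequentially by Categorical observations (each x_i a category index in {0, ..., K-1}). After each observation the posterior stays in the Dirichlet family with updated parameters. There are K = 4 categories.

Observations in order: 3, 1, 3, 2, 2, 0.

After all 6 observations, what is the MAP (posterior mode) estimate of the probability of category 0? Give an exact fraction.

obs 1: x=3 → posterior Dirichlet(11/2, 10, 8/3, 13/4)
obs 2: x=1 → posterior Dirichlet(11/2, 11, 8/3, 13/4)
obs 3: x=3 → posterior Dirichlet(11/2, 11, 8/3, 17/4)
obs 4: x=2 → posterior Dirichlet(11/2, 11, 11/3, 17/4)
obs 5: x=2 → posterior Dirichlet(11/2, 11, 14/3, 17/4)
obs 6: x=0 → posterior Dirichlet(13/2, 11, 14/3, 17/4)

66/269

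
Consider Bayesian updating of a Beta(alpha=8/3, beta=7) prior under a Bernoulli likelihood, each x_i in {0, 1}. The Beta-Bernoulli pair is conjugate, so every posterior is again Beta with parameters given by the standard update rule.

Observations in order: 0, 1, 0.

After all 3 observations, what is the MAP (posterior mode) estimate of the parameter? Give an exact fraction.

1/4

obs 1: x=0 → posterior Beta(8/3, 8)
obs 2: x=1 → posterior Beta(11/3, 8)
obs 3: x=0 → posterior Beta(11/3, 9)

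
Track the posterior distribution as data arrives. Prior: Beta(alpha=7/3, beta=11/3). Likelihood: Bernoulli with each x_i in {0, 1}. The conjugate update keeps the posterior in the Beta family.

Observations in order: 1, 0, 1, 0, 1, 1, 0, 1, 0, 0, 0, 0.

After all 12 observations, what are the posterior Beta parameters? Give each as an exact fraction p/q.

alpha=22/3, beta=32/3

obs 1: x=1 → posterior Beta(10/3, 11/3)
obs 2: x=0 → posterior Beta(10/3, 14/3)
obs 3: x=1 → posterior Beta(13/3, 14/3)
obs 4: x=0 → posterior Beta(13/3, 17/3)
obs 5: x=1 → posterior Beta(16/3, 17/3)
obs 6: x=1 → posterior Beta(19/3, 17/3)
obs 7: x=0 → posterior Beta(19/3, 20/3)
obs 8: x=1 → posterior Beta(22/3, 20/3)
obs 9: x=0 → posterior Beta(22/3, 23/3)
obs 10: x=0 → posterior Beta(22/3, 26/3)
obs 11: x=0 → posterior Beta(22/3, 29/3)
obs 12: x=0 → posterior Beta(22/3, 32/3)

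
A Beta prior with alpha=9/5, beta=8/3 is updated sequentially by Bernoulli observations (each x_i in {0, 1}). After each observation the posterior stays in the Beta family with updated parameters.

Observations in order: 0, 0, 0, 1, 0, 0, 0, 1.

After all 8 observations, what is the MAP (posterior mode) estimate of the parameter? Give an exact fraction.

42/157

obs 1: x=0 → posterior Beta(9/5, 11/3)
obs 2: x=0 → posterior Beta(9/5, 14/3)
obs 3: x=0 → posterior Beta(9/5, 17/3)
obs 4: x=1 → posterior Beta(14/5, 17/3)
obs 5: x=0 → posterior Beta(14/5, 20/3)
obs 6: x=0 → posterior Beta(14/5, 23/3)
obs 7: x=0 → posterior Beta(14/5, 26/3)
obs 8: x=1 → posterior Beta(19/5, 26/3)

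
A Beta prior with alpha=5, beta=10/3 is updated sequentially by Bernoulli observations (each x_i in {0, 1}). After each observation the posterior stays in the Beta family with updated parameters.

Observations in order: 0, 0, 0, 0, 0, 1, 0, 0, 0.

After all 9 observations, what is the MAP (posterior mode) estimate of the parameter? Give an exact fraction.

15/46

obs 1: x=0 → posterior Beta(5, 13/3)
obs 2: x=0 → posterior Beta(5, 16/3)
obs 3: x=0 → posterior Beta(5, 19/3)
obs 4: x=0 → posterior Beta(5, 22/3)
obs 5: x=0 → posterior Beta(5, 25/3)
obs 6: x=1 → posterior Beta(6, 25/3)
obs 7: x=0 → posterior Beta(6, 28/3)
obs 8: x=0 → posterior Beta(6, 31/3)
obs 9: x=0 → posterior Beta(6, 34/3)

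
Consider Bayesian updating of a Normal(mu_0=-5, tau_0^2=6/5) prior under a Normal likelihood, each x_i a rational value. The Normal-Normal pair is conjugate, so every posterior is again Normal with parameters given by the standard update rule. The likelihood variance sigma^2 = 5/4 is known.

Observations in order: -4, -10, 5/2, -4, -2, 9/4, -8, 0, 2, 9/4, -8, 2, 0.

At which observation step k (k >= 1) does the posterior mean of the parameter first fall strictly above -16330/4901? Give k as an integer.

k = 6

obs 1: x=-4 → posterior Normal(-221/49, 30/49)
obs 2: x=-10 → posterior Normal(-461/73, 30/73)
obs 3: x=5/2 → posterior Normal(-401/97, 30/97)
obs 4: x=-4 → posterior Normal(-497/121, 30/121)
obs 5: x=-2 → posterior Normal(-109/29, 6/29)
obs 6: x=9/4 → posterior Normal(-491/169, 30/169)
obs 7: x=-8 → posterior Normal(-683/193, 30/193)
obs 8: x=0 → posterior Normal(-683/217, 30/217)
obs 9: x=2 → posterior Normal(-635/241, 30/241)
obs 10: x=9/4 → posterior Normal(-581/265, 6/53)
obs 11: x=-8 → posterior Normal(-773/289, 30/289)
obs 12: x=2 → posterior Normal(-725/313, 30/313)
obs 13: x=0 → posterior Normal(-725/337, 30/337)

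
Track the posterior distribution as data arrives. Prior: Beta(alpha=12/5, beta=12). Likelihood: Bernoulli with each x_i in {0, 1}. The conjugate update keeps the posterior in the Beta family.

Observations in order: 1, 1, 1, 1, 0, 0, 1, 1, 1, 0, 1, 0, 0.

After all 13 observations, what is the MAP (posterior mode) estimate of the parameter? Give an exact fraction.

47/127

obs 1: x=1 → posterior Beta(17/5, 12)
obs 2: x=1 → posterior Beta(22/5, 12)
obs 3: x=1 → posterior Beta(27/5, 12)
obs 4: x=1 → posterior Beta(32/5, 12)
obs 5: x=0 → posterior Beta(32/5, 13)
obs 6: x=0 → posterior Beta(32/5, 14)
obs 7: x=1 → posterior Beta(37/5, 14)
obs 8: x=1 → posterior Beta(42/5, 14)
obs 9: x=1 → posterior Beta(47/5, 14)
obs 10: x=0 → posterior Beta(47/5, 15)
obs 11: x=1 → posterior Beta(52/5, 15)
obs 12: x=0 → posterior Beta(52/5, 16)
obs 13: x=0 → posterior Beta(52/5, 17)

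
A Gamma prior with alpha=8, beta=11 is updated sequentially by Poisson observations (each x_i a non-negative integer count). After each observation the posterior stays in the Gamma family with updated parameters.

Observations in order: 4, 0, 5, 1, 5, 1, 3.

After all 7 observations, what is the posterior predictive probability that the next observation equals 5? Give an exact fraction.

1326108728761739448421341884721137713152/83198449060887472631428936505541918917761

obs 1: x=4 → posterior Gamma(12, 12)
obs 2: x=0 → posterior Gamma(12, 13)
obs 3: x=5 → posterior Gamma(17, 14)
obs 4: x=1 → posterior Gamma(18, 15)
obs 5: x=5 → posterior Gamma(23, 16)
obs 6: x=1 → posterior Gamma(24, 17)
obs 7: x=3 → posterior Gamma(27, 18)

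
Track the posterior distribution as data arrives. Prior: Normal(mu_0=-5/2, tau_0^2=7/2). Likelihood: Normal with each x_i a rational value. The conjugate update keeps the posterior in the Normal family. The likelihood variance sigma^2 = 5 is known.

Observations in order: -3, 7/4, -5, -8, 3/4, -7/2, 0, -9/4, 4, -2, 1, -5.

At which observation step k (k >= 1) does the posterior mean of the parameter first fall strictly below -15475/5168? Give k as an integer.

obs 1: x=-3 → posterior Normal(-46/17, 35/17)
obs 2: x=7/4 → posterior Normal(-45/32, 35/24)
obs 3: x=-5 → posterior Normal(-275/124, 35/31)
obs 4: x=-8 → posterior Normal(-499/152, 35/38)
obs 5: x=3/4 → posterior Normal(-239/90, 7/9)
obs 6: x=-7/2 → posterior Normal(-36/13, 35/52)
obs 7: x=0 → posterior Normal(-144/59, 35/59)
obs 8: x=-9/4 → posterior Normal(-213/88, 35/66)
obs 9: x=4 → posterior Normal(-527/292, 35/73)
obs 10: x=-2 → posterior Normal(-583/320, 7/16)
obs 11: x=1 → posterior Normal(-185/116, 35/87)
obs 12: x=-5 → posterior Normal(-695/376, 35/94)

k = 4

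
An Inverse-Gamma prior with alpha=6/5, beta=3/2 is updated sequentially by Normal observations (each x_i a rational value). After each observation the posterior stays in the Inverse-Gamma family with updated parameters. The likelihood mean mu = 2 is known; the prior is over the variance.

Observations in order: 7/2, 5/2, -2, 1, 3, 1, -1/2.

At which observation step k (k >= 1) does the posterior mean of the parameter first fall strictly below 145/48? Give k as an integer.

k = 2

obs 1: x=7/2 → posterior Inverse-Gamma(17/10, 21/8)
obs 2: x=5/2 → posterior Inverse-Gamma(11/5, 11/4)
obs 3: x=-2 → posterior Inverse-Gamma(27/10, 43/4)
obs 4: x=1 → posterior Inverse-Gamma(16/5, 45/4)
obs 5: x=3 → posterior Inverse-Gamma(37/10, 47/4)
obs 6: x=1 → posterior Inverse-Gamma(21/5, 49/4)
obs 7: x=-1/2 → posterior Inverse-Gamma(47/10, 123/8)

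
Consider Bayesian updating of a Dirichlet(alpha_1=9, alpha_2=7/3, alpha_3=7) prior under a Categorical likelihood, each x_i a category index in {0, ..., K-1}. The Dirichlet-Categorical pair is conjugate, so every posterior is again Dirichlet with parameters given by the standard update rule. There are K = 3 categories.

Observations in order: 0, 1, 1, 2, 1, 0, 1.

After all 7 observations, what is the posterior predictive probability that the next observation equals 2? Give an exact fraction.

obs 1: x=0 → posterior Dirichlet(10, 7/3, 7)
obs 2: x=1 → posterior Dirichlet(10, 10/3, 7)
obs 3: x=1 → posterior Dirichlet(10, 13/3, 7)
obs 4: x=2 → posterior Dirichlet(10, 13/3, 8)
obs 5: x=1 → posterior Dirichlet(10, 16/3, 8)
obs 6: x=0 → posterior Dirichlet(11, 16/3, 8)
obs 7: x=1 → posterior Dirichlet(11, 19/3, 8)

6/19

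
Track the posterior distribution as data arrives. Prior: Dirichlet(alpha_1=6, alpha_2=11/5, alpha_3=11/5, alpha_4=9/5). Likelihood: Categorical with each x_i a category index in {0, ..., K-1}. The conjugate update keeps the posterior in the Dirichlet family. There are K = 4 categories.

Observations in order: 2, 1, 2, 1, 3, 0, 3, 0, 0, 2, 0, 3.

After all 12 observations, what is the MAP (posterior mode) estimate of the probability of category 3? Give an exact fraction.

obs 1: x=2 → posterior Dirichlet(6, 11/5, 16/5, 9/5)
obs 2: x=1 → posterior Dirichlet(6, 16/5, 16/5, 9/5)
obs 3: x=2 → posterior Dirichlet(6, 16/5, 21/5, 9/5)
obs 4: x=1 → posterior Dirichlet(6, 21/5, 21/5, 9/5)
obs 5: x=3 → posterior Dirichlet(6, 21/5, 21/5, 14/5)
obs 6: x=0 → posterior Dirichlet(7, 21/5, 21/5, 14/5)
obs 7: x=3 → posterior Dirichlet(7, 21/5, 21/5, 19/5)
obs 8: x=0 → posterior Dirichlet(8, 21/5, 21/5, 19/5)
obs 9: x=0 → posterior Dirichlet(9, 21/5, 21/5, 19/5)
obs 10: x=2 → posterior Dirichlet(9, 21/5, 26/5, 19/5)
obs 11: x=0 → posterior Dirichlet(10, 21/5, 26/5, 19/5)
obs 12: x=3 → posterior Dirichlet(10, 21/5, 26/5, 24/5)

19/101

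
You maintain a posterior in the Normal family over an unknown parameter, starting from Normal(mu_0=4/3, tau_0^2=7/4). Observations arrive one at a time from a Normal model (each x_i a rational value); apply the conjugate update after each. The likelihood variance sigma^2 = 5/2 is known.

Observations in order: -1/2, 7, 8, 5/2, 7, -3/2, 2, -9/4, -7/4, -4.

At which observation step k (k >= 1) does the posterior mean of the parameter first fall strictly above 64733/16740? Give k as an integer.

obs 1: x=-1/2 → posterior Normal(59/102, 35/34)
obs 2: x=7 → posterior Normal(353/144, 35/48)
obs 3: x=8 → posterior Normal(689/186, 35/62)
obs 4: x=5/2 → posterior Normal(397/114, 35/76)
obs 5: x=7 → posterior Normal(544/135, 7/18)
obs 6: x=-3/2 → posterior Normal(1025/312, 35/104)
obs 7: x=2 → posterior Normal(1109/354, 35/118)
obs 8: x=-9/4 → posterior Normal(2029/792, 35/132)
obs 9: x=-7/4 → posterior Normal(941/438, 35/146)
obs 10: x=-4 → posterior Normal(773/480, 7/32)

k = 5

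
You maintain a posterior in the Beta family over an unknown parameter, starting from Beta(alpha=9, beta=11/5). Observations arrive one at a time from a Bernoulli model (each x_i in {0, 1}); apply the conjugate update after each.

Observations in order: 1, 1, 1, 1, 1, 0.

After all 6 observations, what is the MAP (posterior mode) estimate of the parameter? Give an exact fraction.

obs 1: x=1 → posterior Beta(10, 11/5)
obs 2: x=1 → posterior Beta(11, 11/5)
obs 3: x=1 → posterior Beta(12, 11/5)
obs 4: x=1 → posterior Beta(13, 11/5)
obs 5: x=1 → posterior Beta(14, 11/5)
obs 6: x=0 → posterior Beta(14, 16/5)

65/76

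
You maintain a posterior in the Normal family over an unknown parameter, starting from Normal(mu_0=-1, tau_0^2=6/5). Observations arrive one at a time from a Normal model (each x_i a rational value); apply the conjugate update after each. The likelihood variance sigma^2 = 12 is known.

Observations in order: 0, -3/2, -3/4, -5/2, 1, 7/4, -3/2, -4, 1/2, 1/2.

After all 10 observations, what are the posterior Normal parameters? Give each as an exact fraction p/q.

mu_0=-33/40, tau_0^2=3/5

obs 1: x=0 → posterior Normal(-10/11, 12/11)
obs 2: x=-3/2 → posterior Normal(-23/24, 1)
obs 3: x=-3/4 → posterior Normal(-49/52, 12/13)
obs 4: x=-5/2 → posterior Normal(-59/56, 6/7)
obs 5: x=1 → posterior Normal(-11/12, 4/5)
obs 6: x=7/4 → posterior Normal(-3/4, 3/4)
obs 7: x=-3/2 → posterior Normal(-27/34, 12/17)
obs 8: x=-4 → posterior Normal(-35/36, 2/3)
obs 9: x=1/2 → posterior Normal(-17/19, 12/19)
obs 10: x=1/2 → posterior Normal(-33/40, 3/5)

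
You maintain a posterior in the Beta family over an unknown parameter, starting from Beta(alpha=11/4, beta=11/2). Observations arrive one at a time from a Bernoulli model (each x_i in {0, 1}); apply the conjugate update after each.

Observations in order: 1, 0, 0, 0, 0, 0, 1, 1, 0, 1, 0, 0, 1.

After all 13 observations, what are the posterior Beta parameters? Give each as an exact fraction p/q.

alpha=31/4, beta=27/2

obs 1: x=1 → posterior Beta(15/4, 11/2)
obs 2: x=0 → posterior Beta(15/4, 13/2)
obs 3: x=0 → posterior Beta(15/4, 15/2)
obs 4: x=0 → posterior Beta(15/4, 17/2)
obs 5: x=0 → posterior Beta(15/4, 19/2)
obs 6: x=0 → posterior Beta(15/4, 21/2)
obs 7: x=1 → posterior Beta(19/4, 21/2)
obs 8: x=1 → posterior Beta(23/4, 21/2)
obs 9: x=0 → posterior Beta(23/4, 23/2)
obs 10: x=1 → posterior Beta(27/4, 23/2)
obs 11: x=0 → posterior Beta(27/4, 25/2)
obs 12: x=0 → posterior Beta(27/4, 27/2)
obs 13: x=1 → posterior Beta(31/4, 27/2)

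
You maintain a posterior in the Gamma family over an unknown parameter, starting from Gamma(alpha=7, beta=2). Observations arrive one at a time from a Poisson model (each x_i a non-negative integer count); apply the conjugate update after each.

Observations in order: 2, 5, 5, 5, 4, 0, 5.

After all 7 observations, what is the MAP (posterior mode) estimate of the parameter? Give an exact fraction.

obs 1: x=2 → posterior Gamma(9, 3)
obs 2: x=5 → posterior Gamma(14, 4)
obs 3: x=5 → posterior Gamma(19, 5)
obs 4: x=5 → posterior Gamma(24, 6)
obs 5: x=4 → posterior Gamma(28, 7)
obs 6: x=0 → posterior Gamma(28, 8)
obs 7: x=5 → posterior Gamma(33, 9)

32/9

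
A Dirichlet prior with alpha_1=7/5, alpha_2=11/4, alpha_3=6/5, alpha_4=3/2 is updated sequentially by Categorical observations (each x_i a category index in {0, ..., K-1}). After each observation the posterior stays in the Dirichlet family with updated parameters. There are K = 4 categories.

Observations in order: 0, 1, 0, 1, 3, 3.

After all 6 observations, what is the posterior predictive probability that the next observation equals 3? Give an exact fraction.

70/257

obs 1: x=0 → posterior Dirichlet(12/5, 11/4, 6/5, 3/2)
obs 2: x=1 → posterior Dirichlet(12/5, 15/4, 6/5, 3/2)
obs 3: x=0 → posterior Dirichlet(17/5, 15/4, 6/5, 3/2)
obs 4: x=1 → posterior Dirichlet(17/5, 19/4, 6/5, 3/2)
obs 5: x=3 → posterior Dirichlet(17/5, 19/4, 6/5, 5/2)
obs 6: x=3 → posterior Dirichlet(17/5, 19/4, 6/5, 7/2)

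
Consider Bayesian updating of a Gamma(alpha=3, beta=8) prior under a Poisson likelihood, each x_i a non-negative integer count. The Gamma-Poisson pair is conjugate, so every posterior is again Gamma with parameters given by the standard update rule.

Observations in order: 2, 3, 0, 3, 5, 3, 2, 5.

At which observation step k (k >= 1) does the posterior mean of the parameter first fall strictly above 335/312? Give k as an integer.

obs 1: x=2 → posterior Gamma(5, 9)
obs 2: x=3 → posterior Gamma(8, 10)
obs 3: x=0 → posterior Gamma(8, 11)
obs 4: x=3 → posterior Gamma(11, 12)
obs 5: x=5 → posterior Gamma(16, 13)
obs 6: x=3 → posterior Gamma(19, 14)
obs 7: x=2 → posterior Gamma(21, 15)
obs 8: x=5 → posterior Gamma(26, 16)

k = 5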